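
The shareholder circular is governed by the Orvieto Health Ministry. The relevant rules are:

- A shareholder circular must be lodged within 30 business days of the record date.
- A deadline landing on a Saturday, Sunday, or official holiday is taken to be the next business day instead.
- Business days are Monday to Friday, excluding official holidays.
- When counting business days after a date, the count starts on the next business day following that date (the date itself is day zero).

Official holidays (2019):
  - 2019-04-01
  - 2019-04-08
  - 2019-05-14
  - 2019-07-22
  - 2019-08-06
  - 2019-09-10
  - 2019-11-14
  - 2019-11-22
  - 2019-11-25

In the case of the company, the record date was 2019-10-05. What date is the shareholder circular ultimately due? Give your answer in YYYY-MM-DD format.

Starting the day after 2019-10-05 and counting 30 business days lands on 2019-11-18.
2019-11-18 falls on a Monday, which is a business day, so no adjustment is needed.
Final deadline: 2019-11-18.

2019-11-18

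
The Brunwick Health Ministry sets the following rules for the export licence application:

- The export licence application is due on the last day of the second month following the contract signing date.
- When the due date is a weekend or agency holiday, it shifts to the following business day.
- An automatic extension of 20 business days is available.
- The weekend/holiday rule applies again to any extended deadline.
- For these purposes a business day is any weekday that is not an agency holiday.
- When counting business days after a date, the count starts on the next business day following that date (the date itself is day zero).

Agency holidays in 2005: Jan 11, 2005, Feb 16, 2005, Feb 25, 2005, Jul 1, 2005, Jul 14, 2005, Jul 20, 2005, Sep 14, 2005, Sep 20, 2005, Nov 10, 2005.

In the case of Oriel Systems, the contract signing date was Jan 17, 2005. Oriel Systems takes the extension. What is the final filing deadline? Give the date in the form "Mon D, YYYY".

Apr 28, 2005

The second month after Jan 17, 2005 is March 2005, whose last day is Mar 31, 2005.
Since Mar 31, 2005 is a Thursday and not a holiday, the date is unchanged.
The 20-business-day extension runs from Mar 31, 2005 to Apr 28, 2005.
Since Apr 28, 2005 is a Thursday and not a holiday, the date is unchanged.
Deadline: Apr 28, 2005.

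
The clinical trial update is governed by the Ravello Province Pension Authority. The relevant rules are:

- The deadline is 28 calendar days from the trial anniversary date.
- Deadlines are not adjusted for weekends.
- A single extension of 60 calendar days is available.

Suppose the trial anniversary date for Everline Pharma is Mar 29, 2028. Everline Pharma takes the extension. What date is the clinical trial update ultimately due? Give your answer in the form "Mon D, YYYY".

Jun 25, 2028

28 calendar days after Mar 29, 2028 is Apr 26, 2028.
Apr 26, 2028 is a Wednesday; no weekend or holiday adjustment applies.
The 60-calendar-day extension moves the deadline from Apr 26, 2028 to Jun 25, 2028.
Jun 25, 2028 is a Sunday; no weekend or holiday adjustment applies.
The final due date is Jun 25, 2028.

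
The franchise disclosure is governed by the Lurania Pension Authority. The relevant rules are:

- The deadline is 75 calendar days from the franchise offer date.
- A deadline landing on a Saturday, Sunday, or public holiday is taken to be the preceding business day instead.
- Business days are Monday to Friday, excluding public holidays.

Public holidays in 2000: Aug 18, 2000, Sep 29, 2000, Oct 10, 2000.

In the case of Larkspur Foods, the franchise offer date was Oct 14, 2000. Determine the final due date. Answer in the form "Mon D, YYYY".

Dec 28, 2000

75 calendar days after Oct 14, 2000 is Dec 28, 2000.
Dec 28, 2000 is a Thursday and not a listed holiday, so it stands.
So the filing is due Dec 28, 2000.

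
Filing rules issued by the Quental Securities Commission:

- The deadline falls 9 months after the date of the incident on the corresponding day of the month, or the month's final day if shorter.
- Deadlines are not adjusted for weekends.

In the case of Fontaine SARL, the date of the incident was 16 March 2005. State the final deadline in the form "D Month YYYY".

Moving 9 months forward from 16 March 2005 on the corresponding day gives 16 December 2005.
No adjustment is made for weekends or holidays, so 16 December 2005 stands.
The final due date is 16 December 2005.

16 December 2005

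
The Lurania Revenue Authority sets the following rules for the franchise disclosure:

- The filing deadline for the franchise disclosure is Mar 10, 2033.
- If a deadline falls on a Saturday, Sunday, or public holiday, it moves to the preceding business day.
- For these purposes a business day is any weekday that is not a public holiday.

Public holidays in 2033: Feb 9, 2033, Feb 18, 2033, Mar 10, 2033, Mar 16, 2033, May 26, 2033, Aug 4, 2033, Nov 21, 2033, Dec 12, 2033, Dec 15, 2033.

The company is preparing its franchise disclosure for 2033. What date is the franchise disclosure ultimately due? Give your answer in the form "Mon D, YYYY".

The stated deadline is Mar 10, 2033.
Mar 10, 2033 is a listed holiday, so it moves to the preceding business day, Mar 9, 2033 (Wednesday).
Final deadline: Mar 9, 2033.

Mar 9, 2033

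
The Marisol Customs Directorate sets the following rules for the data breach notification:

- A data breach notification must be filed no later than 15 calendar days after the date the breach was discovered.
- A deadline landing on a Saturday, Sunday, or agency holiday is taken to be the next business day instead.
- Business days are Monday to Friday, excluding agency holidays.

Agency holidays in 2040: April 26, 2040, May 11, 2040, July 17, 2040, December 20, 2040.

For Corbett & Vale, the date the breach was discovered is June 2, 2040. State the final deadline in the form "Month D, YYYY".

June 18, 2040

Adding 15 calendar days to June 2, 2040 gives June 17, 2040.
June 17, 2040 is a Sunday, so it moves to the next business day, June 18, 2040 (Monday).
The final due date is June 18, 2040.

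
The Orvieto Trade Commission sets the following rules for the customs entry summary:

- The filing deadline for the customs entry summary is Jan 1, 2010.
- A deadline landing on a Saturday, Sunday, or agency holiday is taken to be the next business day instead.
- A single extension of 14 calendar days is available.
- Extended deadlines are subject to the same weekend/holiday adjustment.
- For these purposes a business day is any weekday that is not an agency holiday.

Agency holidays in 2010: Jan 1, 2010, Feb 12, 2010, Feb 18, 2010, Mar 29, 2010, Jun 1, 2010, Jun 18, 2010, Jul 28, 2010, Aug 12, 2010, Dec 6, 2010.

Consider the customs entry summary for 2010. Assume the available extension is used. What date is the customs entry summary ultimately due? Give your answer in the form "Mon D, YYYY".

Jan 18, 2010

The stated deadline is Jan 1, 2010.
Because Jan 1, 2010 is a listed holiday, the deadline becomes Jan 4, 2010 (Monday).
With the 14-day extension, Jan 4, 2010 becomes Jan 18, 2010.
Jan 18, 2010 is a Monday and not a listed holiday, so it stands.
So the filing is due Jan 18, 2010.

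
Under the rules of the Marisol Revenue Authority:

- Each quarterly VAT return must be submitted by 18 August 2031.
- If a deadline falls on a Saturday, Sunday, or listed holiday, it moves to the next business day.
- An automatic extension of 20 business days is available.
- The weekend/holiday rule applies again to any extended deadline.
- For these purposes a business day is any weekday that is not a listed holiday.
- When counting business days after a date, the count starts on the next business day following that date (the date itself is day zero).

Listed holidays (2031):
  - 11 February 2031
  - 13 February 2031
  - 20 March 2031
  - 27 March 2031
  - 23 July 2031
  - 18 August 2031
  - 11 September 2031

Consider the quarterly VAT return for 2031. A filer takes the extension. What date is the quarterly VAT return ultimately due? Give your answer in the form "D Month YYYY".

Start from the fixed due date, 18 August 2031.
18 August 2031 is a listed holiday, so it moves to the next business day, 19 August 2031 (Tuesday).
The 20-business-day extension runs from 19 August 2031 to 17 September 2031.
Since 17 September 2031 is a Wednesday and not a holiday, the date is unchanged.
The final due date is 17 September 2031.

17 September 2031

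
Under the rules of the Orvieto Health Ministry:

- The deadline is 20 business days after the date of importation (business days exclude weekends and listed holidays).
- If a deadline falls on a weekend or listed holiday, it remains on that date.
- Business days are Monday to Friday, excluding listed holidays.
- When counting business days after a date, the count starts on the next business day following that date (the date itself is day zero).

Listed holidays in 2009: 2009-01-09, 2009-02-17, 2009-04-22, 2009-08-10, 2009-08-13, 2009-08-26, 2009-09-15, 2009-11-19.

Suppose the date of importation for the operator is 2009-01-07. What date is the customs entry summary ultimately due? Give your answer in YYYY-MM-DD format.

Counting 20 business days after 2009-01-07 (skipping weekends and listed holidays) reaches 2009-02-05.
2009-02-05 falls on a Thursday. The rules make no weekend/holiday allowance, so it remains 2009-02-05.
Deadline: 2009-02-05.

2009-02-05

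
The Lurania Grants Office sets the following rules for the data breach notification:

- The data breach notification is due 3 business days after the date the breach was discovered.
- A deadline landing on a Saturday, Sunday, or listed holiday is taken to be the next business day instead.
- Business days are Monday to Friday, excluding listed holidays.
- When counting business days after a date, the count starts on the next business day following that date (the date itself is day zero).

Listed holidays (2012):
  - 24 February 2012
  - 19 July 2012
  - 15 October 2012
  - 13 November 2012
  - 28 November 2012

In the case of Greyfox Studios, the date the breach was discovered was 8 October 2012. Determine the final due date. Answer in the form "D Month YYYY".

11 October 2012

3 business days after 8 October 2012, excluding weekends and holidays, is 11 October 2012.
Since 11 October 2012 is a Thursday and not a holiday, the date is unchanged.
So the filing is due 11 October 2012.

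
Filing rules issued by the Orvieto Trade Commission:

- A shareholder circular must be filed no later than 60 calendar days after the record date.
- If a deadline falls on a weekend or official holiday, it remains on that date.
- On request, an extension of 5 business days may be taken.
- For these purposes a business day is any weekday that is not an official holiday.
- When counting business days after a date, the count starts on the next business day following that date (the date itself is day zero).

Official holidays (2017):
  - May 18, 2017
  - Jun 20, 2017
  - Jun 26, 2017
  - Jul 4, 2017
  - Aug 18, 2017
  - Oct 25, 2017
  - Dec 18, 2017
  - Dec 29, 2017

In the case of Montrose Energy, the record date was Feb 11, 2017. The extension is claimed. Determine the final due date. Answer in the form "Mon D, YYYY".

Adding 60 calendar days to Feb 11, 2017 gives Apr 12, 2017.
Apr 12, 2017 falls on a Wednesday. The rules make no weekend/holiday allowance, so it remains Apr 12, 2017.
The 5-business-day extension runs from Apr 12, 2017 to Apr 19, 2017.
Apr 19, 2017 falls on a Wednesday. The rules make no weekend/holiday allowance, so it remains Apr 19, 2017.
Final deadline: Apr 19, 2017.

Apr 19, 2017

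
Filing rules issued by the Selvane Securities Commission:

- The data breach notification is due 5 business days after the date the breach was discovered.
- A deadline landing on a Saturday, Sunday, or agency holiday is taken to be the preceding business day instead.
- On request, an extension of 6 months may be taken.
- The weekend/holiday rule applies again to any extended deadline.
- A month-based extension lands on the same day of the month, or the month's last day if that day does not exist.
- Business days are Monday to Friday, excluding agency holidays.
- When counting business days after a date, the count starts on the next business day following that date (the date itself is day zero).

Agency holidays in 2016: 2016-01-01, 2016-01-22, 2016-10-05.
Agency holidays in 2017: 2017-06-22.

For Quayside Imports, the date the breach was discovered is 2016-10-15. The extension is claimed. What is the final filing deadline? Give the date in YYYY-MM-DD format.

Counting 5 business days after 2016-10-15 (skipping weekends and listed holidays) reaches 2016-10-21.
Since 2016-10-21 is a Friday and not a holiday, the date is unchanged.
Add 6 months to 2016-10-21: 2017-04-21.
2017-04-21 is a Friday and not a listed holiday, so it stands.
Deadline: 2017-04-21.

2017-04-21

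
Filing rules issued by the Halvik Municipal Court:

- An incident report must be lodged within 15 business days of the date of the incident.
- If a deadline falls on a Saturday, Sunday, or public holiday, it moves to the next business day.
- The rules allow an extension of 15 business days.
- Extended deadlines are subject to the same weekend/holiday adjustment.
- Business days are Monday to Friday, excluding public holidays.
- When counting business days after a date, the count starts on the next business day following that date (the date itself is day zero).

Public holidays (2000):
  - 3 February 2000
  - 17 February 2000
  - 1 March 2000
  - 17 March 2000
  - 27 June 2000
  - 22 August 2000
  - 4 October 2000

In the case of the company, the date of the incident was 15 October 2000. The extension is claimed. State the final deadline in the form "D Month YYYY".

Counting 15 business days after 15 October 2000 (skipping weekends and listed holidays) reaches 3 November 2000.
3 November 2000 is a Friday and not a listed holiday, so it stands.
The 15-business-day extension runs from 3 November 2000 to 24 November 2000.
24 November 2000 falls on a Friday, which is a business day, so no adjustment is needed.
Deadline: 24 November 2000.

24 November 2000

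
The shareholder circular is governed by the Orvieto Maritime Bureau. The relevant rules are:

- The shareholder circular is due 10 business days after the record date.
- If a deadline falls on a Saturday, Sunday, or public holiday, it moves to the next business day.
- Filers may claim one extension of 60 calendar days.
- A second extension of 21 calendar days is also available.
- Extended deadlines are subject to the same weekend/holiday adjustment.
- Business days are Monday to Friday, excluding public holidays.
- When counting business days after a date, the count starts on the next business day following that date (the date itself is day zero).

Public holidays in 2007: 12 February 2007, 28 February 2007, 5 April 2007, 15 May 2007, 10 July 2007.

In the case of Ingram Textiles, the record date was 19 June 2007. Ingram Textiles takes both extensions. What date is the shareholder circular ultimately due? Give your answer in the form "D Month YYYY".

Counting 10 business days after 19 June 2007 (skipping weekends and listed holidays) reaches 3 July 2007.
3 July 2007 (Tuesday) is already a business day.
With the 60-day extension, 3 July 2007 becomes 1 September 2007.
1 September 2007 falls on a Saturday. Rolling to the next business day gives 3 September 2007, a Monday.
Applying the 21-calendar-day extension: 3 September 2007 + 21 days = 24 September 2007.
24 September 2007 falls on a Monday, which is a business day, so no adjustment is needed.
Final deadline: 24 September 2007.

24 September 2007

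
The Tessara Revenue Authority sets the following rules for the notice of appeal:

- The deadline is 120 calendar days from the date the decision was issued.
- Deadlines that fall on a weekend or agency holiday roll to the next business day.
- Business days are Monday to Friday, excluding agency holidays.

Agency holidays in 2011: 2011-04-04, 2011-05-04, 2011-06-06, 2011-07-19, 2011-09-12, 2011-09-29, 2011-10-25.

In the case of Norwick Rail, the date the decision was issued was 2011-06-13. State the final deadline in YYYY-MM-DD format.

120 calendar days after 2011-06-13 is 2011-10-11.
2011-10-11 (Tuesday) is already a business day.
Deadline: 2011-10-11.

2011-10-11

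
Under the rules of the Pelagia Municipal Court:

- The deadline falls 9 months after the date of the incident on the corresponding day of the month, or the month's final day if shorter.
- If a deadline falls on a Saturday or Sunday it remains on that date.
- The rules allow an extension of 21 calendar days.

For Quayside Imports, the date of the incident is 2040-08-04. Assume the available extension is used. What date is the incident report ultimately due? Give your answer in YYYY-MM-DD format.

2041-05-25

9 months from 2040-08-04 is 2041-05-04.
2041-05-04 is a Saturday; no weekend or holiday adjustment applies.
Applying the 21-calendar-day extension: 2041-05-04 + 21 days = 2041-05-25.
2041-05-25 is a Saturday; no weekend or holiday adjustment applies.
The final due date is 2041-05-25.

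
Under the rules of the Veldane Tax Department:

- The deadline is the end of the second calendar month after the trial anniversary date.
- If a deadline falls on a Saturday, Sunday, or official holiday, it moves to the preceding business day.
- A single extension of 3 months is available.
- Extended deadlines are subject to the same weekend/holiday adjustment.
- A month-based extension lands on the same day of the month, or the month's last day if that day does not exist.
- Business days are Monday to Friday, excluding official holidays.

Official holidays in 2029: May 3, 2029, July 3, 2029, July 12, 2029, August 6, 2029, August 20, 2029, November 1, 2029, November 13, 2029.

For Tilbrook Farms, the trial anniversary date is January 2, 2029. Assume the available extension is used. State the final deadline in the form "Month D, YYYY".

June 29, 2029

2 months after January 2, 2029 is March 2029; that month ends on March 31, 2029.
March 31, 2029 is a Saturday, so it moves to the preceding business day, March 30, 2029 (Friday).
The 3 months extension carries March 30, 2029 to June 30, 2029.
June 30, 2029 is a Saturday; the preceding business day is June 29, 2029 (Friday).
The final due date is June 29, 2029.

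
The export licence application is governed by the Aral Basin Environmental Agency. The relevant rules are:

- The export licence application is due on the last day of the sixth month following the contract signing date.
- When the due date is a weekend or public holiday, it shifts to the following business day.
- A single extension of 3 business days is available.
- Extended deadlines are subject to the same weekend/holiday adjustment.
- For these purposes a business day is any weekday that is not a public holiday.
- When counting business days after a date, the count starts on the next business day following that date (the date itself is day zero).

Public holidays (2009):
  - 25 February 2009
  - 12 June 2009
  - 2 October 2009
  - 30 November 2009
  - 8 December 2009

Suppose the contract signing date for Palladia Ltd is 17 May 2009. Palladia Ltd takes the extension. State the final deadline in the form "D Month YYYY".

The sixth month after 17 May 2009 is November 2009, whose last day is 30 November 2009.
30 November 2009 is a listed holiday, so it moves to the next business day, 1 December 2009 (Tuesday).
Applying the 3-business-day extension: 3 business days after 1 December 2009 is 4 December 2009.
4 December 2009 (Friday) is already a business day.
So the filing is due 4 December 2009.

4 December 2009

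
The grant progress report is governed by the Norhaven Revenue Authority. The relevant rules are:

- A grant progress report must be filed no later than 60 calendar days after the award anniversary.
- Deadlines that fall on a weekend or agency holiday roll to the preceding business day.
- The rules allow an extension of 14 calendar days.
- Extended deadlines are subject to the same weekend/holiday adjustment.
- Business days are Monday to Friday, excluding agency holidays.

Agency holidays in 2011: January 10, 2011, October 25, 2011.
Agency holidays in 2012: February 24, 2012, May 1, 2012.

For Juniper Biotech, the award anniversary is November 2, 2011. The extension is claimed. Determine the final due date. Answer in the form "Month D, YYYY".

January 13, 2012

From November 2, 2011, 60 calendar days later is January 1, 2012.
January 1, 2012 is a Sunday, so it moves to the preceding business day, December 30, 2011 (Friday).
Applying the 14-calendar-day extension: December 30, 2011 + 14 days = January 13, 2012.
January 13, 2012 (Friday) is already a business day.
The final due date is January 13, 2012.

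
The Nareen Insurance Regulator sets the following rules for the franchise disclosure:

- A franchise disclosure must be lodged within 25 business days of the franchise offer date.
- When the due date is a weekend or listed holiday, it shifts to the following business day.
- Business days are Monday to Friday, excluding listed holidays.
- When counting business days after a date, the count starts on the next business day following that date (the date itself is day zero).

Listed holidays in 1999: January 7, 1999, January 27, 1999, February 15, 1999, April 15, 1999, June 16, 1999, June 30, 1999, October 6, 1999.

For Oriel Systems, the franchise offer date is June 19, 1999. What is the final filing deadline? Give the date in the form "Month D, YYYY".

25 business days after June 19, 1999, excluding weekends and holidays, is July 26, 1999.
July 26, 1999 is a Monday and not a listed holiday, so it stands.
Deadline: July 26, 1999.

July 26, 1999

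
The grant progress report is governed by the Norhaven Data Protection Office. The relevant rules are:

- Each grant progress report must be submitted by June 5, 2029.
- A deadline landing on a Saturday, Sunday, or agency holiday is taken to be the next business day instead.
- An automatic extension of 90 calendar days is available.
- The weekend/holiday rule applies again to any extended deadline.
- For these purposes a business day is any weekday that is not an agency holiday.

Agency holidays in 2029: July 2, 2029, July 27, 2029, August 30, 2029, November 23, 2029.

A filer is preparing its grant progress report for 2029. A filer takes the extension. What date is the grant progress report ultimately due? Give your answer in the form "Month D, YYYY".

Start from the fixed due date, June 5, 2029.
Since June 5, 2029 is a Tuesday and not a holiday, the date is unchanged.
Applying the 90-calendar-day extension: June 5, 2029 + 90 days = September 3, 2029.
Since September 3, 2029 is a Monday and not a holiday, the date is unchanged.
The final due date is September 3, 2029.

September 3, 2029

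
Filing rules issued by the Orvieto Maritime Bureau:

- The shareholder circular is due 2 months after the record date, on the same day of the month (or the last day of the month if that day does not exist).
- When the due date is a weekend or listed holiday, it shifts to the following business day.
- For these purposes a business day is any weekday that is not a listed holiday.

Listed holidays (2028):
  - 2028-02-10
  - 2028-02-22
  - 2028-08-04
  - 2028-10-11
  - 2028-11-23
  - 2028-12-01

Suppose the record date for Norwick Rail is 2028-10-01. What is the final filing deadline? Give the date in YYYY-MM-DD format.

2028-12-04

Moving 2 months forward from 2028-10-01 on the corresponding day gives 2028-12-01.
2028-12-01 is a listed holiday; the next business day is 2028-12-04 (Monday).
So the filing is due 2028-12-04.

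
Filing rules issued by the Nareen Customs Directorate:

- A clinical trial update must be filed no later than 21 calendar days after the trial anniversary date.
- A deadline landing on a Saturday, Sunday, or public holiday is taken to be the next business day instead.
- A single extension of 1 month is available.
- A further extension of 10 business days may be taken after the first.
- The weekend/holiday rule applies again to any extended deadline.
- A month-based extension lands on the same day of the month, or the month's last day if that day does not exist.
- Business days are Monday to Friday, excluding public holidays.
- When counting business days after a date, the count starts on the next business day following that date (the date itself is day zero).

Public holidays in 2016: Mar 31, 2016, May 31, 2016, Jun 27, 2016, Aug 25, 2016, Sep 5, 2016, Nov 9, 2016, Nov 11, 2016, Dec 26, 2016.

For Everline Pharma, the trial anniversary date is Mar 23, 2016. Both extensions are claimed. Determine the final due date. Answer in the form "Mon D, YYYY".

May 27, 2016

Adding 21 calendar days to Mar 23, 2016 gives Apr 13, 2016.
Since Apr 13, 2016 is a Wednesday and not a holiday, the date is unchanged.
The 1 month extension carries Apr 13, 2016 to May 13, 2016.
Since May 13, 2016 is a Friday and not a holiday, the date is unchanged.
The 10-business-day extension runs from May 13, 2016 to May 27, 2016.
May 27, 2016 falls on a Friday, which is a business day, so no adjustment is needed.
Final deadline: May 27, 2016.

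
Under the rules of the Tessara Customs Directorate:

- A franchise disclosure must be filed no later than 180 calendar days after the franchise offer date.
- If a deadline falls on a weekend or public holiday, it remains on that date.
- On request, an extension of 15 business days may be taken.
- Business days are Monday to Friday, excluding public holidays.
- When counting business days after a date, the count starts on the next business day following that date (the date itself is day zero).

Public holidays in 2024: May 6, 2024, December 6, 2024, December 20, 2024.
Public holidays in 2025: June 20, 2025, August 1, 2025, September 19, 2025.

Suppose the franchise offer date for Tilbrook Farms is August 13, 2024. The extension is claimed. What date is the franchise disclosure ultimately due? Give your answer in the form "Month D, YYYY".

Adding 180 calendar days to August 13, 2024 gives February 9, 2025.
February 9, 2025 falls on a Sunday. The rules make no weekend/holiday allowance, so it remains February 9, 2025.
The 15-business-day extension runs from February 9, 2025 to February 28, 2025.
No adjustment is made for weekends or holidays, so February 28, 2025 stands.
The final due date is February 28, 2025.

February 28, 2025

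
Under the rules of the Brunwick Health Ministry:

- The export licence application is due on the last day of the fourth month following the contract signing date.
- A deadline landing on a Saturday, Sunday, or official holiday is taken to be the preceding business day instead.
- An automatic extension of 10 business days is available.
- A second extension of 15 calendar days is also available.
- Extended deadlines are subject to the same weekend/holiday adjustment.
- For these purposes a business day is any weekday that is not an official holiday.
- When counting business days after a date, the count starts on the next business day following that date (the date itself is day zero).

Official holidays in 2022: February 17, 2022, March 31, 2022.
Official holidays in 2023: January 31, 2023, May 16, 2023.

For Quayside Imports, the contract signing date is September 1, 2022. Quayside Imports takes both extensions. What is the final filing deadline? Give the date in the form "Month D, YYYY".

4 months after September 1, 2022 falls in January 2023; the last day of that month is January 31, 2023.
Because January 31, 2023 is a listed holiday, the deadline becomes January 30, 2023 (Monday).
Applying the 10-business-day extension: 10 business days after January 30, 2023 is February 14, 2023.
February 14, 2023 (Tuesday) is already a business day.
With the 15-day extension, February 14, 2023 becomes March 1, 2023.
March 1, 2023 (Wednesday) is already a business day.
The final due date is March 1, 2023.

March 1, 2023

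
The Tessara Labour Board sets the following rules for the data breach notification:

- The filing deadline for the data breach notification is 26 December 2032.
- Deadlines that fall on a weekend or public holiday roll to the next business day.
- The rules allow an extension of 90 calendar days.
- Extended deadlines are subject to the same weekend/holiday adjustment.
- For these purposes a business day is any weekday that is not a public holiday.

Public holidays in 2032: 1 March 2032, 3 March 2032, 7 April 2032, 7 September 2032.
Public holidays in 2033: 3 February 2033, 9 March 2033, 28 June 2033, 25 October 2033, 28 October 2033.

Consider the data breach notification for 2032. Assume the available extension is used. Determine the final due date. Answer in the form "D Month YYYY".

The stated deadline is 26 December 2032.
Because 26 December 2032 is a Sunday, the deadline becomes 27 December 2032 (Monday).
The 90-calendar-day extension moves the deadline from 27 December 2032 to 27 March 2033.
27 March 2033 is a Sunday, so it moves to the next business day, 28 March 2033 (Monday).
So the filing is due 28 March 2033.

28 March 2033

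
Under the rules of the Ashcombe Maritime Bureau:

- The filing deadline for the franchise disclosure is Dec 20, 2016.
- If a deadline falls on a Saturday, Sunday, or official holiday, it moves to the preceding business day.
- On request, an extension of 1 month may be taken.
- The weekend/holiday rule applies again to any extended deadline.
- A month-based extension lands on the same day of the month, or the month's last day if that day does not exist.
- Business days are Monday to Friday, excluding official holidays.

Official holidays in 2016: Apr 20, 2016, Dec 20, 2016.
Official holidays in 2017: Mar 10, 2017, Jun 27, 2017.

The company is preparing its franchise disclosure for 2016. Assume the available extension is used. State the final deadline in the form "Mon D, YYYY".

Start from the fixed due date, Dec 20, 2016.
Because Dec 20, 2016 is a listed holiday, the deadline becomes Dec 19, 2016 (Monday).
Add 1 month to Dec 19, 2016: Jan 19, 2017.
Jan 19, 2017 falls on a Thursday, which is a business day, so no adjustment is needed.
The final due date is Jan 19, 2017.

Jan 19, 2017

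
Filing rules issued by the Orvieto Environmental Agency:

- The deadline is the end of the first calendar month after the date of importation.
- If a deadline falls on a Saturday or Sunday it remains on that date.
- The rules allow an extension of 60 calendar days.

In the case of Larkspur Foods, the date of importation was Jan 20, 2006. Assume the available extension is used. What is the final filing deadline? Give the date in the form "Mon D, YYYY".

Apr 29, 2006

1 month after Jan 20, 2006 falls in February 2006; the last day of that month is Feb 28, 2006.
Feb 28, 2006 falls on a Tuesday. The rules make no weekend/holiday allowance, so it remains Feb 28, 2006.
With the 60-day extension, Feb 28, 2006 becomes Apr 29, 2006.
No adjustment is made for weekends or holidays, so Apr 29, 2006 stands.
Final deadline: Apr 29, 2006.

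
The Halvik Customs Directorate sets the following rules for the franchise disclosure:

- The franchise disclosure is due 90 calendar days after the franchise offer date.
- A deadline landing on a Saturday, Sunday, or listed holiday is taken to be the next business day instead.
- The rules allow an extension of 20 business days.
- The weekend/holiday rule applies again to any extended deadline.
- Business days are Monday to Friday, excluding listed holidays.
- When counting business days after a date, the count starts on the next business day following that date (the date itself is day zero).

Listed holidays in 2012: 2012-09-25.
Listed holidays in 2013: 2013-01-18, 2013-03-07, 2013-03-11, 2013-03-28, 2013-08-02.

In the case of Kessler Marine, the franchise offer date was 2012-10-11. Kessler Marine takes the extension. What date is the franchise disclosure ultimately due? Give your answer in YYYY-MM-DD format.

2013-02-07

From 2012-10-11, 90 calendar days later is 2013-01-09.
2013-01-09 falls on a Wednesday, which is a business day, so no adjustment is needed.
Applying the 20-business-day extension: 20 business days after 2013-01-09 is 2013-02-07.
Since 2013-02-07 is a Thursday and not a holiday, the date is unchanged.
The final due date is 2013-02-07.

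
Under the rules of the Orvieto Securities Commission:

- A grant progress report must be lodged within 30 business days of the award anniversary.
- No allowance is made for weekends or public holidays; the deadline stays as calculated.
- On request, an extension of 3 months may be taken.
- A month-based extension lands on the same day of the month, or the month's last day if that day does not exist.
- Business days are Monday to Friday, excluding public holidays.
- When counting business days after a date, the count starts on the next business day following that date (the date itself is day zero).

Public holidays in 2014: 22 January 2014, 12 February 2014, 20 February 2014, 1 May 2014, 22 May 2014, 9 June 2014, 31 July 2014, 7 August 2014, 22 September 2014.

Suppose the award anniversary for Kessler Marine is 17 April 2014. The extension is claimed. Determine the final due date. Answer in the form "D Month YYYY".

2 September 2014

Counting 30 business days after 17 April 2014 (skipping weekends and listed holidays) reaches 2 June 2014.
2 June 2014 is a Monday; no weekend or holiday adjustment applies.
The 3 months extension carries 2 June 2014 to 2 September 2014.
No adjustment is made for weekends or holidays, so 2 September 2014 stands.
Deadline: 2 September 2014.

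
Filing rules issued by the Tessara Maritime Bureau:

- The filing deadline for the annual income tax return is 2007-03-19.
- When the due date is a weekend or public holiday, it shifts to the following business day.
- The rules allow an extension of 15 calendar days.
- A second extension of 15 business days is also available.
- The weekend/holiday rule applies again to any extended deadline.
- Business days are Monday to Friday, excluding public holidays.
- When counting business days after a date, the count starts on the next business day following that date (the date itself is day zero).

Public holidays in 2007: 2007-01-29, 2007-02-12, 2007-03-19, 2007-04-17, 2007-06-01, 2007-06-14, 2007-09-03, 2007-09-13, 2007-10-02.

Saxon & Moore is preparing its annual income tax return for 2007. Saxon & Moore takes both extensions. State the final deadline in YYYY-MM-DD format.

2007-04-26

Start from the fixed due date, 2007-03-19.
Because 2007-03-19 is a listed holiday, the deadline becomes 2007-03-20 (Tuesday).
Add the 15 calendar-day extension to 2007-03-20: 2007-04-04.
2007-04-04 is a Wednesday and not a listed holiday, so it stands.
Counting 15 further business days from 2007-04-04 reaches 2007-04-26.
2007-04-26 is a Thursday and not a listed holiday, so it stands.
Deadline: 2007-04-26.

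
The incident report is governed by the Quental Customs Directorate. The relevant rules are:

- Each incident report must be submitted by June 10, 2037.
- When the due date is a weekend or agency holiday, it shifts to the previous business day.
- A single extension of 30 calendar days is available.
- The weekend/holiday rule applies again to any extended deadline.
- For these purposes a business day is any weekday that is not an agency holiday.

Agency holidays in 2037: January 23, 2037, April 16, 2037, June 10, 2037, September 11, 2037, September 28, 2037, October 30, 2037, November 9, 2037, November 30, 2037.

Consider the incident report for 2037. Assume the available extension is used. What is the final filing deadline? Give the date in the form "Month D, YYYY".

July 9, 2037

The stated deadline is June 10, 2037.
June 10, 2037 is a listed holiday; the preceding business day is June 9, 2037 (Tuesday).
Add the 30 calendar-day extension to June 9, 2037: July 9, 2037.
July 9, 2037 falls on a Thursday, which is a business day, so no adjustment is needed.
The final due date is July 9, 2037.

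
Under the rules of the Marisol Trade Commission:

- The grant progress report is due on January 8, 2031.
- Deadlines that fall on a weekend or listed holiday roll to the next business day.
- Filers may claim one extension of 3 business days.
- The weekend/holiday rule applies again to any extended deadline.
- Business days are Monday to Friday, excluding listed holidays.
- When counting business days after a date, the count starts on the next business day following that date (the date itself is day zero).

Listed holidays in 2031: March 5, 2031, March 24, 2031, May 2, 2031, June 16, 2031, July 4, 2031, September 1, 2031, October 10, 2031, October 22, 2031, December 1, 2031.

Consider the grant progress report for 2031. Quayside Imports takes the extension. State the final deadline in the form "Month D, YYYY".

The stated deadline is January 8, 2031.
January 8, 2031 is a Wednesday and not a listed holiday, so it stands.
Counting 3 further business days from January 8, 2031 reaches January 13, 2031.
Since January 13, 2031 is a Monday and not a holiday, the date is unchanged.
So the filing is due January 13, 2031.

January 13, 2031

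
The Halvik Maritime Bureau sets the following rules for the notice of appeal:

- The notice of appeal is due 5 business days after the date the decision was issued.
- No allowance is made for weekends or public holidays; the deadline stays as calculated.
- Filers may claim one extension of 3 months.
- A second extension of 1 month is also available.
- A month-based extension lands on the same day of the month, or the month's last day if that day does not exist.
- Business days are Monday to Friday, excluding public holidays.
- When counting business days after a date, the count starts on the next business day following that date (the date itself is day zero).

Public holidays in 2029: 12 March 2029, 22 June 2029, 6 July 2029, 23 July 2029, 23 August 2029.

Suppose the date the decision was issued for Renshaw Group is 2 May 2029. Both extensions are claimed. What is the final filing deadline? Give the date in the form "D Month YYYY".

9 September 2029

Starting the day after 2 May 2029 and counting 5 business days lands on 9 May 2029.
9 May 2029 is a Wednesday; no weekend or holiday adjustment applies.
The 3 months extension carries 9 May 2029 to 9 August 2029.
9 August 2029 is a Thursday; no weekend or holiday adjustment applies.
Applying the 1 month extension: 1 month after 9 August 2029 is 9 September 2029.
9 September 2029 falls on a Sunday. The rules make no weekend/holiday allowance, so it remains 9 September 2029.
The final due date is 9 September 2029.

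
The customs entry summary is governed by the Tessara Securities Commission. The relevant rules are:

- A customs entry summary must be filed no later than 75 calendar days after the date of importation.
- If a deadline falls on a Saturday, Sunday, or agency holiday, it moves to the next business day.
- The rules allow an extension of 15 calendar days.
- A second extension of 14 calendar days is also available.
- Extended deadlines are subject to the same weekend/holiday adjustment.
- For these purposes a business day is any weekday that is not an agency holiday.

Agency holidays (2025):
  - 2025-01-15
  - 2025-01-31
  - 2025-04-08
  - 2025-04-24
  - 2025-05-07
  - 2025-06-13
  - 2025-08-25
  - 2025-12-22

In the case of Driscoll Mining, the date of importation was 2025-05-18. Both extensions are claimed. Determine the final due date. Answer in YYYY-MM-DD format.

75 calendar days after 2025-05-18 is 2025-08-01.
2025-08-01 is a Friday and not a listed holiday, so it stands.
The 15-calendar-day extension moves the deadline from 2025-08-01 to 2025-08-16.
2025-08-16 is a Saturday; the next business day is 2025-08-18 (Monday).
With the 14-day extension, 2025-08-18 becomes 2025-09-01.
Since 2025-09-01 is a Monday and not a holiday, the date is unchanged.
Deadline: 2025-09-01.

2025-09-01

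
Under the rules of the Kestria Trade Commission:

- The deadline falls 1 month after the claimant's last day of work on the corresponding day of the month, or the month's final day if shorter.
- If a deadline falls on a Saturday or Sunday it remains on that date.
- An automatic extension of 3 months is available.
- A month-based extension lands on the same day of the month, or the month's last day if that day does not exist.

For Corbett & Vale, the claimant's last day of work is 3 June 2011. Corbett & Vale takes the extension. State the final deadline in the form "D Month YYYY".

1 month from 3 June 2011 is 3 July 2011.
3 July 2011 falls on a Sunday. The rules make no weekend/holiday allowance, so it remains 3 July 2011.
The 3 months extension carries 3 July 2011 to 3 October 2011.
3 October 2011 falls on a Monday. The rules make no weekend/holiday allowance, so it remains 3 October 2011.
So the filing is due 3 October 2011.

3 October 2011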